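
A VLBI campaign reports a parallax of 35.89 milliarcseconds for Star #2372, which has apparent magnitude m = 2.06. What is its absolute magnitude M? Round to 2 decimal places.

M = -0.17

d = 1/p = 1/0.03589″ = 27.863 pc.
m − M = 5 log₁₀(27.863) − 5 = 7.2251 − 5 = 2.2251.
M = m − (m − M) = 2.06 − 2.2251 = -0.17.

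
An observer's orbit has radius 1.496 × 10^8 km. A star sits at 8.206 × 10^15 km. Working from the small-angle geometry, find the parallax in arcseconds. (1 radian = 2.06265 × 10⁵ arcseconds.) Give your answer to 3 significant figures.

θ ≈ B/d = (1.496 × 10^8) / (8.206 × 10^15) = 1.8231 × 10^-8 rad.
In arcseconds: 1.8231 × 10^-8 × 206265 = 0.0037604″.

0.00376 arcsec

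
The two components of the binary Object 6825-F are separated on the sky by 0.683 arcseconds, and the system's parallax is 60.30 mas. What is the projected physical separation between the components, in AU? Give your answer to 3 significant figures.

11.3 AU

d = 1/p = 1/0.06030″ = 16.584 pc.
At distance d (pc), an angle of θ arcsec spans θ·d AU: s = 0.683 × 16.584 = 11.327 AU.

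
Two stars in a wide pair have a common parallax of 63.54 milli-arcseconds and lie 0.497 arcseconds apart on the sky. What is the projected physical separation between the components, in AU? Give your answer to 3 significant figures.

d = 1/p = 1/0.06354″ = 15.738 pc.
At distance d (pc), an angle of θ arcsec spans θ·d AU: s = 0.497 × 15.738 = 7.8218 AU.

7.82 AU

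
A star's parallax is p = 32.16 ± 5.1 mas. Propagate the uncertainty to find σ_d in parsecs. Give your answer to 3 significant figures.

4.93 pc

d = 1/p, so σ_d = σ_p / p².
σ_d = 0.00510 / (0.03216)² = 0.00510 / 0.0010343 = 4.9309 pc.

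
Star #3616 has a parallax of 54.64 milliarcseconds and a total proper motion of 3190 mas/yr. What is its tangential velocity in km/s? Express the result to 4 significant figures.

276.7 km/s

d = 1/p = 1/0.05464″ = 18.302 pc.
μ = 3190 mas/yr = 3.19 ″/yr.
v_t = 4.74 × μ × d = 4.74 × 3.19 × 18.302 = 276.74 km/s.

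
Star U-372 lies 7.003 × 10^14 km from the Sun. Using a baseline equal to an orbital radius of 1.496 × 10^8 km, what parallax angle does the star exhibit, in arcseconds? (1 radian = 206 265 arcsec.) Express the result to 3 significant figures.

0.0441 arcsec

θ ≈ B/d = (1.496 × 10^8) / (7.003 × 10^14) = 2.1362 × 10^-7 rad.
In arcseconds: 2.1362 × 10^-7 × 206265 = 0.044062″.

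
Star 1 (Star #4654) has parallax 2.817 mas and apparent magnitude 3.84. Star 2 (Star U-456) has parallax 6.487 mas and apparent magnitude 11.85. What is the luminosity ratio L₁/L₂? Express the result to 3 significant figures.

L₁/L₂ = 8480

d₁ = 1/p₁ = 1/0.002817″ = 354.99 pc; d₂ = 1/p₂ = 1/0.006487″ = 154.15 pc.
M₁ = m₁ − 5 log₁₀ d₁ + 5 = 3.84 − 12.7511 + 5 = -3.9111.
M₂ = 11.85 − 10.9397 + 5 = 5.9103.
L₁/L₂ = 10^(0.4(M₂ − M₁)) = 10^(0.4 × 9.8214) = 10^3.92856 = 8483.2.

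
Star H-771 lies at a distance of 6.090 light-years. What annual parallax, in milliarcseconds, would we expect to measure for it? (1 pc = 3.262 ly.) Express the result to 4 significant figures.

535.6 mas

d = 6.090 ly ÷ 3.262 = 1.867 pc.
p = 1/d = 1/1.867 = 0.53562 arcsec.
= 0.53562 × 1000 = 535.62 mas.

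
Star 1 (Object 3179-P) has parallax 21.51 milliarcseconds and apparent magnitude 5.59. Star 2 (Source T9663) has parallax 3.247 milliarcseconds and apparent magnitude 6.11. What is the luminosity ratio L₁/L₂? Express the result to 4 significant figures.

L₁/L₂ = 0.03679

d₁ = 1/p₁ = 1/0.02151″ = 46.49 pc; d₂ = 1/p₂ = 1/0.003247″ = 307.98 pc.
M₁ = m₁ − 5 log₁₀ d₁ + 5 = 5.59 − 8.3368 + 5 = 2.2532.
M₂ = 6.11 − 12.4426 + 5 = -1.3326.
L₁/L₂ = 10^(0.4(M₂ − M₁)) = 10^(0.4 × (-3.5858)) = 10^(-1.43432) = 0.036786.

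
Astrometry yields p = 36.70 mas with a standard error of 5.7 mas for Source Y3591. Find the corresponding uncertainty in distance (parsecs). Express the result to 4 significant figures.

d = 1/p, so σ_d = σ_p / p².
σ_d = 0.00570 / (0.03670)² = 0.00570 / 0.0013469 = 4.2319 pc.

4.232 pc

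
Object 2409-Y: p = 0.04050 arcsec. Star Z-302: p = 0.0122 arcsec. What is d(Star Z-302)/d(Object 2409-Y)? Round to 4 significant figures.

3.320

Since d = 1/p, d_B/d_A = p_A/p_B.
= 0.04050 / 0.0122 = 3.3197.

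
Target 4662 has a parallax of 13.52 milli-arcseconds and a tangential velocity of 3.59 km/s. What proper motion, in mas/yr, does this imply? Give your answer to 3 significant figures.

d = 1/p = 1/0.01352″ = 73.964 pc.
μ = v_t / (4.74 d) = 3.59 / (4.74 × 73.964) = 3.59 / 350.59 = 0.01024 ″/yr = 10.24 mas/yr.

10.2 mas/yr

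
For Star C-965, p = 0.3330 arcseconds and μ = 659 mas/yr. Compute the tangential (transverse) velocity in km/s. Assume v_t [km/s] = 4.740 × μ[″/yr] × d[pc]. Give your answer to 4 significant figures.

9.380 km/s

d = 1/p = 1/0.3330″ = 3.003 pc.
μ = 659 mas/yr = 0.659 ″/yr.
v_t = 4.74 × μ × d = 4.74 × 0.659 × 3.003 = 9.3804 km/s.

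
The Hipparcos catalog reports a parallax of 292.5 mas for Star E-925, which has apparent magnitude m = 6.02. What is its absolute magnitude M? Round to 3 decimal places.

M = 8.351

d = 1/p = 1/0.2925″ = 3.4188 pc.
m − M = 5 log₁₀(3.4188) − 5 = 2.6694 − 5 = -2.3306.
M = m − (m − M) = 6.02 − (-2.3306) = 8.351.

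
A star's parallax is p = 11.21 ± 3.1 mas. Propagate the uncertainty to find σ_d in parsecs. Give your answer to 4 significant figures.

d = 1/p, so σ_d = σ_p / p².
σ_d = 0.00310 / (0.01121)² = 0.00310 / 0.00012566 = 24.67 pc.

24.67 pc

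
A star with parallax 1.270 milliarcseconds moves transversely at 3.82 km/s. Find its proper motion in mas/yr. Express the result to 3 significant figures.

d = 1/p = 1/0.001270″ = 787.4 pc.
μ = v_t / (4.74 d) = 3.82 / (4.74 × 787.4) = 3.82 / 3732.3 = 0.0010235 ″/yr = 1.0235 mas/yr.

1.02 mas/yr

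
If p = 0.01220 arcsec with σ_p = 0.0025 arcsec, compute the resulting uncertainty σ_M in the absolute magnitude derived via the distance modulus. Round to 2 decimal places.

σ_M = 0.44 mag

M = m − 5 log₁₀ d + 5 = m + 5 log₁₀ p + 5, so ∂M/∂p = 5/(p ln 10).
σ_M = (5/ln 10) · (σ_p/p) = 2.1715 × 0.0025/0.01220 = 2.1715 × 0.20492 = 0.44498.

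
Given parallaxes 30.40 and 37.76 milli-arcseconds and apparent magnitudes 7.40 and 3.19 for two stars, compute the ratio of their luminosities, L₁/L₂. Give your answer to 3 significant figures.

L₁/L₂ = 0.0319

d₁ = 1/p₁ = 1/0.03040″ = 32.895 pc; d₂ = 1/p₂ = 1/0.03776″ = 26.483 pc.
M₁ = m₁ − 5 log₁₀ d₁ + 5 = 7.40 − 7.5856 + 5 = 4.8144.
M₂ = 3.19 − 7.1148 + 5 = 1.0752.
L₁/L₂ = 10^(0.4(M₂ − M₁)) = 10^(0.4 × (-3.7392)) = 10^(-1.49568) = 0.031939.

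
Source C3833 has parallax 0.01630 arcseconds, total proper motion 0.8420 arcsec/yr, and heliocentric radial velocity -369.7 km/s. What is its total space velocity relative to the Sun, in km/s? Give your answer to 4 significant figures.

d = 1/p = 1/0.01630″ = 61.35 pc.
v_t = 4.740 μ d = 4.740 × 0.8420 × 61.35 = 244.85 km/s.
v = √(v_r² + v_t²) = √((-369.7)² + 244.85²) = √196630 = 443.43 km/s.

443.4 km/s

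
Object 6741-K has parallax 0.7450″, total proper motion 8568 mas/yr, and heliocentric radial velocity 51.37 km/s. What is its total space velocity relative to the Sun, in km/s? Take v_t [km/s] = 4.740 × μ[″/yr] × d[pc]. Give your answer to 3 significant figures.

74.9 km/s

d = 1/p = 1/0.7450″ = 1.3423 pc.
μ = 8568 mas/yr = 8.568 ″/yr.
v_t = 4.740 μ d = 4.740 × 8.568 × 1.3423 = 54.514 km/s.
v = √(v_r² + v_t²) = √(51.37² + 54.514²) = √5610.65 = 74.904 km/s.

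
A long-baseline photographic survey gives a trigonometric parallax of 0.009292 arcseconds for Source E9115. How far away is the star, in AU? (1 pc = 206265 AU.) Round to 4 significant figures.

2.220 × 10^7 AU

d = 1/p = 1/0.009292 = 107.62 pc.
In AU: 107.62 × 206265 = 2.2198 × 10^7 AU.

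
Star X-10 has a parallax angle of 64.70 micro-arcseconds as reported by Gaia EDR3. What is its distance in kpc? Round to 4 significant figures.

p = 64.70 micro-arcseconds = 0.00006470 arcsec.
d = 1/p = 1/0.00006470 = 15456 pc.
= 15.456 kpc.

15.46 kpc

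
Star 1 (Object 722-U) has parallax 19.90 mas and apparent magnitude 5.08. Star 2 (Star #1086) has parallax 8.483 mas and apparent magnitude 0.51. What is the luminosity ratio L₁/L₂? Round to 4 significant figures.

d₁ = 1/p₁ = 1/0.01990″ = 50.251 pc; d₂ = 1/p₂ = 1/0.008483″ = 117.88 pc.
M₁ = m₁ − 5 log₁₀ d₁ + 5 = 5.08 − 8.5057 + 5 = 1.5743.
M₂ = 0.51 − 10.3572 + 5 = -4.8472.
L₁/L₂ = 10^(0.4(M₂ − M₁)) = 10^(0.4 × (-6.4215)) = 10^(-2.56860) = 0.0027002.

L₁/L₂ = 0.002700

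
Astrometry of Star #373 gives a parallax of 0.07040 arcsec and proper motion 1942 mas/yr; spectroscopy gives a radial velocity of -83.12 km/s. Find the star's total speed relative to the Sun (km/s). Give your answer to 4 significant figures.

d = 1/p = 1/0.07040″ = 14.205 pc.
μ = 1942 mas/yr = 1.942 ″/yr.
v_t = 4.740 μ d = 4.740 × 1.942 × 14.205 = 130.76 km/s.
v = √(v_r² + v_t²) = √((-83.12)² + 130.76²) = √24007.1 = 154.94 km/s.

154.9 km/s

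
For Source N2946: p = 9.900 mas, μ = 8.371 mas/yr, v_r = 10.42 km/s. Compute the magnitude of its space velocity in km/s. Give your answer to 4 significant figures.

11.16 km/s

d = 1/p = 1/0.009900″ = 101.01 pc.
μ = 8.371 mas/yr = 0.008371 ″/yr.
v_t = 4.740 μ d = 4.740 × 0.008371 × 101.01 = 4.0079 km/s.
v = √(v_r² + v_t²) = √(10.42² + 4.0079²) = √124.64 = 11.164 km/s.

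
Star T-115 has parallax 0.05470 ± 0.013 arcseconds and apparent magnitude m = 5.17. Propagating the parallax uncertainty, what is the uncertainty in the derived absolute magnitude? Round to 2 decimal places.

M = m − 5 log₁₀ d + 5 = m + 5 log₁₀ p + 5, so ∂M/∂p = 5/(p ln 10).
σ_M = (5/ln 10) · (σ_p/p) = 2.1715 × 0.013/0.05470 = 2.1715 × 0.23766 = 0.51608.

σ_M = 0.52 mag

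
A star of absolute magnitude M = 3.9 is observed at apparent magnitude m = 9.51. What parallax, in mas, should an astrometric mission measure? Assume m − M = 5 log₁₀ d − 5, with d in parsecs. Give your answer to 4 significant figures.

m − M = 9.51 − 3.9 = 5.61.
d = 10^((m−M)/5 + 1) = 10^2.122 = 132.43 pc.
p = 1/d = 1/132.43 = 0.0075512 arcsec = 7.5512 mas.

7.551 mas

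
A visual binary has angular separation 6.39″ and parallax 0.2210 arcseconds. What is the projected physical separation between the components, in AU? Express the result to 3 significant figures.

d = 1/p = 1/0.2210″ = 4.5249 pc.
At distance d (pc), an angle of θ arcsec spans θ·d AU: s = 6.39 × 4.5249 = 28.914 AU.

28.9 AU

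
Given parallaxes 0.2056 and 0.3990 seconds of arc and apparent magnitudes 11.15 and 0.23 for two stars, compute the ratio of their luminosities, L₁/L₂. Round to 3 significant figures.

d₁ = 1/p₁ = 1/0.2056″ = 4.8638 pc; d₂ = 1/p₂ = 1/0.3990″ = 2.5063 pc.
M₁ = m₁ − 5 log₁₀ d₁ + 5 = 11.15 − 3.4349 + 5 = 12.7151.
M₂ = 0.23 − 1.9952 + 5 = 3.2348.
L₁/L₂ = 10^(0.4(M₂ − M₁)) = 10^(0.4 × (-9.4803)) = 10^(-3.79212) = 0.00016139.

L₁/L₂ = 0.000161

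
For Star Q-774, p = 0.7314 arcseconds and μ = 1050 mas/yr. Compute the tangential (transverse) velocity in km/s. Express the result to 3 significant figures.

6.80 km/s

d = 1/p = 1/0.7314″ = 1.3672 pc.
μ = 1050 mas/yr = 1.05 ″/yr.
v_t = 4.74 × μ × d = 4.74 × 1.05 × 1.3672 = 6.8046 km/s.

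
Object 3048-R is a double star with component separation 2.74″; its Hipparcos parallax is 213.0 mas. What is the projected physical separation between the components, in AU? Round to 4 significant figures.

12.86 AU

d = 1/p = 1/0.2130″ = 4.6948 pc.
At distance d (pc), an angle of θ arcsec spans θ·d AU: s = 2.74 × 4.6948 = 12.864 AU.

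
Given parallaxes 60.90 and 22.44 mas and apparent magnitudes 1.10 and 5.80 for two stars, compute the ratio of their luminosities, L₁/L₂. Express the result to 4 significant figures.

d₁ = 1/p₁ = 1/0.06090″ = 16.42 pc; d₂ = 1/p₂ = 1/0.02244″ = 44.563 pc.
M₁ = m₁ − 5 log₁₀ d₁ + 5 = 1.10 − 6.0769 + 5 = 0.0231.
M₂ = 5.80 − 8.2449 + 5 = 2.5551.
L₁/L₂ = 10^(0.4(M₂ − M₁)) = 10^(0.4 × 2.5320) = 10^1.01280 = 10.299.

L₁/L₂ = 10.30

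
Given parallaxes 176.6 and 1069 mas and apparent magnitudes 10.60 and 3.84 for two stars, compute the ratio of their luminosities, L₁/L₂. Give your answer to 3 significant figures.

d₁ = 1/p₁ = 1/0.1766″ = 5.6625 pc; d₂ = 1/p₂ = 1/1.069″ = 0.93545 pc.
M₁ = m₁ − 5 log₁₀ d₁ + 5 = 10.60 − 3.7650 + 5 = 11.8350.
M₂ = 3.84 − (-0.1449) + 5 = 8.9849.
L₁/L₂ = 10^(0.4(M₂ − M₁)) = 10^(0.4 × (-2.8501)) = 10^(-1.14004) = 0.072437.

L₁/L₂ = 0.0724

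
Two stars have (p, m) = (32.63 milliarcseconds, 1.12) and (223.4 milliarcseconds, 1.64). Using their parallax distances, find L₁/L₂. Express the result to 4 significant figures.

d₁ = 1/p₁ = 1/0.03263″ = 30.647 pc; d₂ = 1/p₂ = 1/0.2234″ = 4.4763 pc.
M₁ = m₁ − 5 log₁₀ d₁ + 5 = 1.12 − 7.4319 + 5 = -1.3119.
M₂ = 1.64 − 3.2546 + 5 = 3.3854.
L₁/L₂ = 10^(0.4(M₂ − M₁)) = 10^(0.4 × 4.6973) = 10^1.87892 = 75.669.

L₁/L₂ = 75.67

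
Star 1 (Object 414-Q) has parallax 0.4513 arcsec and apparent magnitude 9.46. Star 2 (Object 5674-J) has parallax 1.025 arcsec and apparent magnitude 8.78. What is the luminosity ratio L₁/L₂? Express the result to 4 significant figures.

d₁ = 1/p₁ = 1/0.4513″ = 2.2158 pc; d₂ = 1/p₂ = 1/1.025″ = 0.97561 pc.
M₁ = m₁ − 5 log₁₀ d₁ + 5 = 9.46 − 1.7277 + 5 = 12.7323.
M₂ = 8.78 − (-0.0536) + 5 = 13.8336.
L₁/L₂ = 10^(0.4(M₂ − M₁)) = 10^(0.4 × 1.1013) = 10^0.44052 = 2.7575.

L₁/L₂ = 2.758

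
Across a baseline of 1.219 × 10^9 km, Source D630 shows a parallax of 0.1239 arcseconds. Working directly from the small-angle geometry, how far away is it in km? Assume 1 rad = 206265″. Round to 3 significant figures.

θ = 0.1239″ = 0.1239/206265 = 6.0068 × 10^-7 rad.
d = B/θ = (1.219 × 10^9) / (6.0068 × 10^-7) = 2.0294 × 10^15 km.

2.03 × 10^15 km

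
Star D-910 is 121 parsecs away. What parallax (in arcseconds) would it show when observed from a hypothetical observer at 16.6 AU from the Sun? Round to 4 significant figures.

p (arcsec) = B (AU) / d (pc).
p = 16.6 / 121 = 0.13719 arcsec.

0.1372 arcsec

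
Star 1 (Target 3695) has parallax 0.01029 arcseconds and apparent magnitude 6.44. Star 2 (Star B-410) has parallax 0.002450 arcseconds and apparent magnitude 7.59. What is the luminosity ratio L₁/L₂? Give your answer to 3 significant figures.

d₁ = 1/p₁ = 1/0.01029″ = 97.182 pc; d₂ = 1/p₂ = 1/0.002450″ = 408.16 pc.
M₁ = m₁ − 5 log₁₀ d₁ + 5 = 6.44 − 9.9379 + 5 = 1.5021.
M₂ = 7.59 − 13.0542 + 5 = -0.4642.
L₁/L₂ = 10^(0.4(M₂ − M₁)) = 10^(0.4 × (-1.9663)) = 10^(-0.78652) = 0.16349.

L₁/L₂ = 0.163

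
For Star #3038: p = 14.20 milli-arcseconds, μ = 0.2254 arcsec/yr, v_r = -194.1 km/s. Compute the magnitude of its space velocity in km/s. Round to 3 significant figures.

d = 1/p = 1/0.01420″ = 70.423 pc.
v_t = 4.740 μ d = 4.740 × 0.2254 × 70.423 = 75.24 km/s.
v = √(v_r² + v_t²) = √((-194.1)² + 75.24²) = √43335.9 = 208.17 km/s.

208 km/s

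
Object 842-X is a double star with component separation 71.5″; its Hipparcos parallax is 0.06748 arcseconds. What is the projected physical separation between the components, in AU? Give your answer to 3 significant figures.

d = 1/p = 1/0.06748″ = 14.819 pc.
At distance d (pc), an angle of θ arcsec spans θ·d AU: s = 71.5 × 14.819 = 1059.6 AU.

1060 AU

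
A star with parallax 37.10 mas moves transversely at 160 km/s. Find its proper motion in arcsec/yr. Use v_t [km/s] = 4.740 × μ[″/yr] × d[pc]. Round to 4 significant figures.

1.252 arcsec/yr

d = 1/p = 1/0.03710″ = 26.954 pc.
μ = v_t / (4.74 d) = 160 / (4.74 × 26.954) = 160 / 127.76 = 1.2523 ″/yr.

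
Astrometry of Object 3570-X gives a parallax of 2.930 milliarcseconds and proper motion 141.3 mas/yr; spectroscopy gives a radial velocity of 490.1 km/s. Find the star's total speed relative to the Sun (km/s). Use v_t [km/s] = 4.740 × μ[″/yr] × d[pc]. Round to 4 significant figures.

540.8 km/s

d = 1/p = 1/0.002930″ = 341.3 pc.
μ = 141.3 mas/yr = 0.1413 ″/yr.
v_t = 4.740 μ d = 4.740 × 0.1413 × 341.3 = 228.59 km/s.
v = √(v_r² + v_t²) = √(490.1² + 228.59²) = √292451 = 540.79 km/s.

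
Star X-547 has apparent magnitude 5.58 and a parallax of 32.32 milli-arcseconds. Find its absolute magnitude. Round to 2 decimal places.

M = 3.13

d = 1/p = 1/0.03232″ = 30.941 pc.
m − M = 5 log₁₀(30.941) − 5 = 7.4527 − 5 = 2.4527.
M = m − (m − M) = 5.58 − 2.4527 = 3.13.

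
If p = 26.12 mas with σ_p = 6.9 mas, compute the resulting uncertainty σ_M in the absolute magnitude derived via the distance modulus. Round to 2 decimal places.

σ_M = 0.57 mag

M = m − 5 log₁₀ d + 5 = m + 5 log₁₀ p + 5, so ∂M/∂p = 5/(p ln 10).
σ_M = (5/ln 10) · (σ_p/p) = 2.1715 × 6.9/26.12 = 2.1715 × 0.26417 = 0.57365.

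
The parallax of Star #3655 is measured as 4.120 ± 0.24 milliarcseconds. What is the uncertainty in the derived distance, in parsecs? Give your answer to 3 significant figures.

14.1 pc

d = 1/p, so σ_d = σ_p / p².
σ_d = 0.000240 / (0.004120)² = 0.000240 / 0.000016974 = 14.139 pc.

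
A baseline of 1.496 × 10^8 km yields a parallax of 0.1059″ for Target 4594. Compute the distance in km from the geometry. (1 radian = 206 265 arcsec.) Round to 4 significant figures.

θ = 0.1059″ = 0.1059/206265 = 5.1342 × 10^-7 rad.
d = B/θ = (1.496 × 10^8) / (5.1342 × 10^-7) = 2.9138 × 10^14 km.

2.914 × 10^14 km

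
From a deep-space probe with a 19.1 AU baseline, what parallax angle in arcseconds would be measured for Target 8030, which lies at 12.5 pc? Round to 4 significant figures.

p (arcsec) = B (AU) / d (pc).
p = 19.1 / 12.5 = 1.528 arcsec.

1.528 arcsec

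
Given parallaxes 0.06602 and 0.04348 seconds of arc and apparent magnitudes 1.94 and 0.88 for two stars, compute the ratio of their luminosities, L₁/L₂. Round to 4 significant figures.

L₁/L₂ = 0.1634

d₁ = 1/p₁ = 1/0.06602″ = 15.147 pc; d₂ = 1/p₂ = 1/0.04348″ = 22.999 pc.
M₁ = m₁ − 5 log₁₀ d₁ + 5 = 1.94 − 5.9016 + 5 = 1.0384.
M₂ = 0.88 − 6.8085 + 5 = -0.9285.
L₁/L₂ = 10^(0.4(M₂ − M₁)) = 10^(0.4 × (-1.9669)) = 10^(-0.78676) = 0.1634.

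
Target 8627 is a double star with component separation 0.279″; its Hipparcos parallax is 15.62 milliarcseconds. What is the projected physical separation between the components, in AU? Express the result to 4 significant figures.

d = 1/p = 1/0.01562″ = 64.02 pc.
At distance d (pc), an angle of θ arcsec spans θ·d AU: s = 0.279 × 64.02 = 17.862 AU.

17.86 AU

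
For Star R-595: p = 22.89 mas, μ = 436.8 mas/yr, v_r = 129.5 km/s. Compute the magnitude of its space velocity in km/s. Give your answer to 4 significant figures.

d = 1/p = 1/0.02289″ = 43.687 pc.
μ = 436.8 mas/yr = 0.4368 ″/yr.
v_t = 4.740 μ d = 4.740 × 0.4368 × 43.687 = 90.451 km/s.
v = √(v_r² + v_t²) = √(129.5² + 90.451²) = √24951.6 = 157.96 km/s.

158.0 km/s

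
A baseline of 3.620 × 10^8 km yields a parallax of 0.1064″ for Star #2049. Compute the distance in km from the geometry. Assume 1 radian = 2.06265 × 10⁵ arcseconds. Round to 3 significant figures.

θ = 0.1064″ = 0.1064/206265 = 5.1584 × 10^-7 rad.
d = B/θ = (3.620 × 10^8) / (5.1584 × 10^-7) = 7.0177 × 10^14 km.

7.02 × 10^14 km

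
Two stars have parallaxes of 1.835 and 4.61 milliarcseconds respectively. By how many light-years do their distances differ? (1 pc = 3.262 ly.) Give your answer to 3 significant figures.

d_A = 1/0.001835″ = 544.96 pc; d_B = 1/0.004610″ = 216.92 pc.
|d_B − d_A| = |216.92 − 544.96| = 328.04 pc = 328.04 × 3.262 ly = 1070.1 ly.

1070 ly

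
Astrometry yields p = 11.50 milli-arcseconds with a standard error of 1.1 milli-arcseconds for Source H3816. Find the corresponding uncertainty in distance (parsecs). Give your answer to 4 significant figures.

8.318 pc

d = 1/p, so σ_d = σ_p / p².
σ_d = 0.00110 / (0.01150)² = 0.00110 / 0.00013225 = 8.3176 pc.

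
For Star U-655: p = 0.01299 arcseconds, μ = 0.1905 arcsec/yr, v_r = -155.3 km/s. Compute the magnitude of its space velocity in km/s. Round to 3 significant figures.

d = 1/p = 1/0.01299″ = 76.982 pc.
v_t = 4.740 μ d = 4.740 × 0.1905 × 76.982 = 69.512 km/s.
v = √(v_r² + v_t²) = √((-155.3)² + 69.512²) = √28950 = 170.15 km/s.

170 km/s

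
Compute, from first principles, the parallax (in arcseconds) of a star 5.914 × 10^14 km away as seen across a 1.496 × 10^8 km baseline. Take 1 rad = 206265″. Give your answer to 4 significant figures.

θ ≈ B/d = (1.496 × 10^8) / (5.914 × 10^14) = 2.5296 × 10^-7 rad.
In arcseconds: 2.5296 × 10^-7 × 206265 = 0.052177″.

0.05218 arcsec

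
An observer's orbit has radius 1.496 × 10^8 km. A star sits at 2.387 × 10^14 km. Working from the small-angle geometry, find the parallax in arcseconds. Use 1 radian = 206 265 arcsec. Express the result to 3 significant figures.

0.129 arcsec

θ ≈ B/d = (1.496 × 10^8) / (2.387 × 10^14) = 6.2673 × 10^-7 rad.
In arcseconds: 6.2673 × 10^-7 × 206265 = 0.12927″.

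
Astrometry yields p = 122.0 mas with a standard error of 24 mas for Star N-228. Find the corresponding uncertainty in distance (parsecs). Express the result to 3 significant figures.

1.61 pc

d = 1/p, so σ_d = σ_p / p².
σ_d = 0.0240 / (0.1220)² = 0.0240 / 0.014884 = 1.6125 pc.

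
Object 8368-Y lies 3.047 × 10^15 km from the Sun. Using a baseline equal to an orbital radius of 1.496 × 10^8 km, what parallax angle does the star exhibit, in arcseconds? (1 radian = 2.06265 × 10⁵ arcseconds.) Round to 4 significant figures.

θ ≈ B/d = (1.496 × 10^8) / (3.047 × 10^15) = 4.9097 × 10^-8 rad.
In arcseconds: 4.9097 × 10^-8 × 206265 = 0.010127″.

0.01013 arcsec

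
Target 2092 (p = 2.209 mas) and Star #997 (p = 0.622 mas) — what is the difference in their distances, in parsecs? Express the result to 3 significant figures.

d_A = 1/0.002209″ = 452.69 pc; d_B = 1/0.0006220″ = 1607.7 pc.
|d_B − d_A| = |1607.7 − 452.69| = 1155 pc.

1160 pc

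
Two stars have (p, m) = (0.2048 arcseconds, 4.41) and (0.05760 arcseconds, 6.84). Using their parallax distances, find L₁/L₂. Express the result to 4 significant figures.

L₁/L₂ = 0.7416

d₁ = 1/p₁ = 1/0.2048″ = 4.8828 pc; d₂ = 1/p₂ = 1/0.05760″ = 17.361 pc.
M₁ = m₁ − 5 log₁₀ d₁ + 5 = 4.41 − 3.4433 + 5 = 5.9667.
M₂ = 6.84 − 6.1979 + 5 = 5.6421.
L₁/L₂ = 10^(0.4(M₂ − M₁)) = 10^(0.4 × (-0.3246)) = 10^(-0.12984) = 0.74158.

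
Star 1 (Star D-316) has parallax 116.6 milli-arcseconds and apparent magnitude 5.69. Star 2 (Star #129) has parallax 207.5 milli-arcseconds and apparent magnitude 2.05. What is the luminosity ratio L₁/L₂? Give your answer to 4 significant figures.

L₁/L₂ = 0.1108

d₁ = 1/p₁ = 1/0.1166″ = 8.5763 pc; d₂ = 1/p₂ = 1/0.2075″ = 4.8193 pc.
M₁ = m₁ − 5 log₁₀ d₁ + 5 = 5.69 − 4.6665 + 5 = 6.0235.
M₂ = 2.05 − 3.4149 + 5 = 3.6351.
L₁/L₂ = 10^(0.4(M₂ − M₁)) = 10^(0.4 × (-2.3884)) = 10^(-0.95536) = 0.11083.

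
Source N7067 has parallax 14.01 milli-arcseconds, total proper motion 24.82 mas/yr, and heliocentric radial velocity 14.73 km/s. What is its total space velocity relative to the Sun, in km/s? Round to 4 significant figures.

16.96 km/s

d = 1/p = 1/0.01401″ = 71.378 pc.
μ = 24.82 mas/yr = 0.02482 ″/yr.
v_t = 4.740 μ d = 4.740 × 0.02482 × 71.378 = 8.3974 km/s.
v = √(v_r² + v_t²) = √(14.73² + 8.3974²) = √287.489 = 16.956 km/s.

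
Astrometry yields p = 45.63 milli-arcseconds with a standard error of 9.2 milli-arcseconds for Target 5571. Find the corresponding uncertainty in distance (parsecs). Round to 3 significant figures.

d = 1/p, so σ_d = σ_p / p².
σ_d = 0.00920 / (0.04563)² = 0.00920 / 0.0020821 = 4.4186 pc.

4.42 pc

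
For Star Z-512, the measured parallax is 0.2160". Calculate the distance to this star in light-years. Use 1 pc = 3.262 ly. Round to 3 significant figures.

d = 1/p = 1/0.2160 = 4.6296 pc.
In light-years: 4.6296 × 3.262 = 15.102 ly.

15.1 light years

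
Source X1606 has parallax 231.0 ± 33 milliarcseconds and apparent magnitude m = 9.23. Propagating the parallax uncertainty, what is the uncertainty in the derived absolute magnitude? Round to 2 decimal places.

σ_M = 0.31 mag

M = m − 5 log₁₀ d + 5 = m + 5 log₁₀ p + 5, so ∂M/∂p = 5/(p ln 10).
σ_M = (5/ln 10) · (σ_p/p) = 2.1715 × 33/231.0 = 2.1715 × 0.14286 = 0.31022.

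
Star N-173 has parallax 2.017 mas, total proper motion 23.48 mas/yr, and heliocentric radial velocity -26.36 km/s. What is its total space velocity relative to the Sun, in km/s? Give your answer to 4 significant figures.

d = 1/p = 1/0.002017″ = 495.79 pc.
μ = 23.48 mas/yr = 0.02348 ″/yr.
v_t = 4.740 μ d = 4.740 × 0.02348 × 495.79 = 55.179 km/s.
v = √(v_r² + v_t²) = √((-26.36)² + 55.179²) = √3739.57 = 61.152 km/s.

61.15 km/s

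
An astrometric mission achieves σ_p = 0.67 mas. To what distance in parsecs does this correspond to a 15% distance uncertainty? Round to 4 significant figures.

σ_d/d = σ_p/p, so the condition is σ_p/p ≤ 0.15, i.e. p ≥ σ_p/0.15.
p_min = 0.67/0.15 = 4.4667 mas = 0.0044667 arcsec.
d_max = 1/p_min = 1/0.0044667 = 223.88 pc.

223.9 pc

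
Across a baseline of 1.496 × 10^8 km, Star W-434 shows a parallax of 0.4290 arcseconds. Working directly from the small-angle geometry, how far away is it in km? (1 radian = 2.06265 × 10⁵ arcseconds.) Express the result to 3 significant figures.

7.19 × 10^13 km

θ = 0.4290″ = 0.4290/206265 = 2.0798 × 10^-6 rad.
d = B/θ = (1.496 × 10^8) / (2.0798 × 10^-6) = 7.1930 × 10^13 km.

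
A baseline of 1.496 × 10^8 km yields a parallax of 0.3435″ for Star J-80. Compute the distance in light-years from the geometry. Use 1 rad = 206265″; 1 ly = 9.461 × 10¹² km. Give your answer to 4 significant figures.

9.495 ly

θ = 0.3435″ = 0.3435/206265 = 1.6653 × 10^-6 rad.
d = B/θ = (1.496 × 10^8) / (1.6653 × 10^-6) = 8.9834 × 10^13 km = (8.9834 × 10^13) / (9.461 × 10^12) ly = 9.4952 ly.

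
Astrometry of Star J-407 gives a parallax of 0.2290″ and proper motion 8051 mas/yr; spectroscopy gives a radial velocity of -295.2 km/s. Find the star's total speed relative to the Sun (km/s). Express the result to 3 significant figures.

d = 1/p = 1/0.2290″ = 4.3668 pc.
μ = 8051 mas/yr = 8.051 ″/yr.
v_t = 4.740 μ d = 4.740 × 8.051 × 4.3668 = 166.64 km/s.
v = √(v_r² + v_t²) = √((-295.2)² + 166.64²) = √114912 = 338.99 km/s.

339 km/s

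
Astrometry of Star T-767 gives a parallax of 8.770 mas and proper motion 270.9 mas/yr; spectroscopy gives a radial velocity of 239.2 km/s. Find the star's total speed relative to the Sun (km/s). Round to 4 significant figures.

d = 1/p = 1/0.008770″ = 114.03 pc.
μ = 270.9 mas/yr = 0.2709 ″/yr.
v_t = 4.740 μ d = 4.740 × 0.2709 × 114.03 = 146.42 km/s.
v = √(v_r² + v_t²) = √(239.2² + 146.42²) = √78655.5 = 280.46 km/s.

280.5 km/s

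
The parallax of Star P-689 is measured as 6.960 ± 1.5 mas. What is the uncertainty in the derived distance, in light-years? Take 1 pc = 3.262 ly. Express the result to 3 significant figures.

101 ly

d = 1/p, so σ_d = σ_p / p².
σ_d = 0.00150 / (0.006960)² = 0.00150 / 0.000048442 = 30.965 pc = 30.965 × 3.262 ly = 101.01 ly.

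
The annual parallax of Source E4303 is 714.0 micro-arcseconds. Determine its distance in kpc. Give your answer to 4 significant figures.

p = 714.0 micro-arcseconds = 0.0007140 arcsec.
d = 1/p = 1/0.0007140 = 1400.6 pc.
= 1.4006 kpc.

1.401 kpc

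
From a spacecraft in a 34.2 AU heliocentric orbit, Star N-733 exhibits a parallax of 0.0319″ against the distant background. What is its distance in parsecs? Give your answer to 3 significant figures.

With baseline B (in AU) and parallax p (in arcsec), d = B/p parsecs.
d = 34.2 / 0.0319 = 1072.1 pc.

1070 pc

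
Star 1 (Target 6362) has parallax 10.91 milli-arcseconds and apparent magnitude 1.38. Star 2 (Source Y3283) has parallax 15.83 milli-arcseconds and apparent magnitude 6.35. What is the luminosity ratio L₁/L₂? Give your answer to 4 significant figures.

d₁ = 1/p₁ = 1/0.01091″ = 91.659 pc; d₂ = 1/p₂ = 1/0.01583″ = 63.171 pc.
M₁ = m₁ − 5 log₁₀ d₁ + 5 = 1.38 − 9.8109 + 5 = -3.4309.
M₂ = 6.35 − 9.0026 + 5 = 2.3474.
L₁/L₂ = 10^(0.4(M₂ − M₁)) = 10^(0.4 × 5.7783) = 10^2.31132 = 204.8.

L₁/L₂ = 204.8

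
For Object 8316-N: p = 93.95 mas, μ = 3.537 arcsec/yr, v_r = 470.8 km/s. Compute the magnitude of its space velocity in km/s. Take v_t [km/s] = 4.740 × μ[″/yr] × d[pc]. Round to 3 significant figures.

d = 1/p = 1/0.09395″ = 10.644 pc.
v_t = 4.740 μ d = 4.740 × 3.537 × 10.644 = 178.45 km/s.
v = √(v_r² + v_t²) = √(470.8² + 178.45²) = √253497 = 503.48 km/s.

503 km/s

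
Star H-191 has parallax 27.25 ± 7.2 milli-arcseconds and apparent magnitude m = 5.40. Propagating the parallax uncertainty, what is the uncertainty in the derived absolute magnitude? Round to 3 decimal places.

M = m − 5 log₁₀ d + 5 = m + 5 log₁₀ p + 5, so ∂M/∂p = 5/(p ln 10).
σ_M = (5/ln 10) · (σ_p/p) = 2.1715 × 7.2/27.25 = 2.1715 × 0.26422 = 0.57375.

σ_M = 0.574 mag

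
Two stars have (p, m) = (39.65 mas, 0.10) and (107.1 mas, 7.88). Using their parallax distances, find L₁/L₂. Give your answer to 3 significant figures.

d₁ = 1/p₁ = 1/0.03965″ = 25.221 pc; d₂ = 1/p₂ = 1/0.1071″ = 9.3371 pc.
M₁ = m₁ − 5 log₁₀ d₁ + 5 = 0.10 − 7.0088 + 5 = -1.9088.
M₂ = 7.88 − 4.8511 + 5 = 8.0289.
L₁/L₂ = 10^(0.4(M₂ − M₁)) = 10^(0.4 × 9.9377) = 10^3.97508 = 9442.3.

L₁/L₂ = 9440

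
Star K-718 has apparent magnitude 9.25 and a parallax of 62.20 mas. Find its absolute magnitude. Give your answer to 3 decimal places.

d = 1/p = 1/0.06220″ = 16.077 pc.
m − M = 5 log₁₀(16.077) − 5 = 6.0310 − 5 = 1.0310.
M = m − (m − M) = 9.25 − 1.0310 = 8.219.

M = 8.219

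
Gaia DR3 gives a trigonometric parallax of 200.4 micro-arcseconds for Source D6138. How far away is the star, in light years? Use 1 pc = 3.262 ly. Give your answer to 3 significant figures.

p = 200.4 micro-arcseconds = 0.0002004 arcsec.
d = 1/p = 1/0.0002004 = 4990 pc.
In light-years: 4990 × 3.262 = 16277 ly.

16300 light years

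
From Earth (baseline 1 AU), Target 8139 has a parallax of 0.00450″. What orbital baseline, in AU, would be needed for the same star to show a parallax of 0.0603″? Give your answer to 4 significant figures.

13.40 AU

Parallax scales linearly with baseline: p ∝ B, so B = p_target / p_Earth × 1 AU.
B = 0.0603 / 0.00450 = 13.4 AU.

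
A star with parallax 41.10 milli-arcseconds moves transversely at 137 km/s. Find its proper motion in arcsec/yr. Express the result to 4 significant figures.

1.188 arcsec/yr

d = 1/p = 1/0.04110″ = 24.331 pc.
μ = v_t / (4.74 d) = 137 / (4.74 × 24.331) = 137 / 115.33 = 1.1879 ″/yr.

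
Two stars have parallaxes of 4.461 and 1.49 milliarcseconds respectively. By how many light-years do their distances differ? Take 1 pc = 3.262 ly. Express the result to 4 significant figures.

1458 ly

d_A = 1/0.004461″ = 224.16 pc; d_B = 1/0.001490″ = 671.14 pc.
|d_B − d_A| = |671.14 − 224.16| = 446.98 pc = 446.98 × 3.262 ly = 1458 ly.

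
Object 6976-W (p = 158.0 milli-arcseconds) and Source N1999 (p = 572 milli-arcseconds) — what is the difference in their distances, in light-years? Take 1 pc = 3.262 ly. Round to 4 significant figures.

14.94 ly

d_A = 1/0.1580″ = 6.3291 pc; d_B = 1/0.5720″ = 1.7483 pc.
|d_B − d_A| = |1.7483 − 6.3291| = 4.5808 pc = 4.5808 × 3.262 ly = 14.943 ly.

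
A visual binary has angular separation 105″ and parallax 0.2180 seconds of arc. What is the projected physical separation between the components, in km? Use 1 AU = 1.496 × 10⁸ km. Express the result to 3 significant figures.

7.21 × 10^10 km

d = 1/p = 1/0.2180″ = 4.5872 pc.
At distance d (pc), an angle of θ arcsec spans θ·d AU: s = 105 × 4.5872 = 481.66 AU.
= 481.66 × 1.496 × 10⁸ km = 7.2056 × 10^10 km.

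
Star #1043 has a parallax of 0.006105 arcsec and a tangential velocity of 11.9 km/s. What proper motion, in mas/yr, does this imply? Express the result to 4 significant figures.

d = 1/p = 1/0.006105″ = 163.8 pc.
μ = v_t / (4.74 d) = 11.9 / (4.74 × 163.8) = 11.9 / 776.41 = 0.015327 ″/yr = 15.327 mas/yr.

15.33 mas/yr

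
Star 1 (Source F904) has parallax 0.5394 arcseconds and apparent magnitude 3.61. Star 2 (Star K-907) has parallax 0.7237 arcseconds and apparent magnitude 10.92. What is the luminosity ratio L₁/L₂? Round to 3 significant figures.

L₁/L₂ = 1510

d₁ = 1/p₁ = 1/0.5394″ = 1.8539 pc; d₂ = 1/p₂ = 1/0.7237″ = 1.3818 pc.
M₁ = m₁ − 5 log₁₀ d₁ + 5 = 3.61 − 1.3404 + 5 = 7.2696.
M₂ = 10.92 − 0.7022 + 5 = 15.2178.
L₁/L₂ = 10^(0.4(M₂ − M₁)) = 10^(0.4 × 7.9482) = 10^3.17928 = 1511.1.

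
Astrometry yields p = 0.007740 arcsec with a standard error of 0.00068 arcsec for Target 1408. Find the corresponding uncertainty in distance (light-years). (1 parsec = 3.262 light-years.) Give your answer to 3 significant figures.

37.0 ly

d = 1/p, so σ_d = σ_p / p².
σ_d = 0.000680 / (0.007740)² = 0.000680 / 0.000059908 = 11.351 pc = 11.351 × 3.262 ly = 37.027 ly.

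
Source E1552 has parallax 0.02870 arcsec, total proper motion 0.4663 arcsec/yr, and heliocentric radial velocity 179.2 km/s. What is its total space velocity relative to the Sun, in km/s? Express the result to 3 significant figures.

195 km/s

d = 1/p = 1/0.02870″ = 34.843 pc.
v_t = 4.740 μ d = 4.740 × 0.4663 × 34.843 = 77.012 km/s.
v = √(v_r² + v_t²) = √(179.2² + 77.012²) = √38043.5 = 195.05 km/s.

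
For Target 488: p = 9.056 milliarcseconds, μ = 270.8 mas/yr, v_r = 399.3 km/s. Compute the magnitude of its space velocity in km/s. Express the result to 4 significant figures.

423.7 km/s

d = 1/p = 1/0.009056″ = 110.42 pc.
μ = 270.8 mas/yr = 0.2708 ″/yr.
v_t = 4.740 μ d = 4.740 × 0.2708 × 110.42 = 141.73 km/s.
v = √(v_r² + v_t²) = √(399.3² + 141.73²) = √179528 = 423.71 km/s.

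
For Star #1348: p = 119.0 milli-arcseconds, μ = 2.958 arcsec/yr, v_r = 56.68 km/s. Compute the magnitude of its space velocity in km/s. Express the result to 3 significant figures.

d = 1/p = 1/0.1190″ = 8.4034 pc.
v_t = 4.740 μ d = 4.740 × 2.958 × 8.4034 = 117.82 km/s.
v = √(v_r² + v_t²) = √(56.68² + 117.82²) = √17094.2 = 130.74 km/s.

131 km/s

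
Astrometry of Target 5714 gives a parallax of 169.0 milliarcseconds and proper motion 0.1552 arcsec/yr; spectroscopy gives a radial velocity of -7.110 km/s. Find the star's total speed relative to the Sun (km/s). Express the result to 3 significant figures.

8.34 km/s

d = 1/p = 1/0.1690″ = 5.9172 pc.
v_t = 4.740 μ d = 4.740 × 0.1552 × 5.9172 = 4.353 km/s.
v = √(v_r² + v_t²) = √((-7.110)² + 4.353²) = √69.5007 = 8.3367 km/s.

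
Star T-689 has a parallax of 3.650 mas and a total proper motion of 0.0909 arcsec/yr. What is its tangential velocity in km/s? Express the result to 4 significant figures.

118.0 km/s

d = 1/p = 1/0.003650″ = 273.97 pc.
v_t = 4.74 × μ × d = 4.74 × 0.0909 × 273.97 = 118.04 km/s.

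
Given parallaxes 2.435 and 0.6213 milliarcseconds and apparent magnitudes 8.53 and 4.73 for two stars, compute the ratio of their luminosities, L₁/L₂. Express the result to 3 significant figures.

L₁/L₂ = 0.00197

d₁ = 1/p₁ = 1/0.002435″ = 410.68 pc; d₂ = 1/p₂ = 1/0.0006213″ = 1609.5 pc.
M₁ = m₁ − 5 log₁₀ d₁ + 5 = 8.53 − 13.0675 + 5 = 0.4625.
M₂ = 4.73 − 16.0335 + 5 = -6.3035.
L₁/L₂ = 10^(0.4(M₂ − M₁)) = 10^(0.4 × (-6.7660)) = 10^(-2.70640) = 0.0019661.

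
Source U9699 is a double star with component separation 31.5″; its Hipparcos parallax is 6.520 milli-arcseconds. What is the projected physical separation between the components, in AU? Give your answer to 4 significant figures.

d = 1/p = 1/0.006520″ = 153.37 pc.
At distance d (pc), an angle of θ arcsec spans θ·d AU: s = 31.5 × 153.37 = 4831.2 AU.

4831 AU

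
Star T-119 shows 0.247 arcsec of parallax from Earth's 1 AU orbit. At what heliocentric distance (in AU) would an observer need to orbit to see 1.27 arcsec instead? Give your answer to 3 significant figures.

5.14 AU

Parallax scales linearly with baseline: p ∝ B, so B = p_target / p_Earth × 1 AU.
B = 1.27 / 0.247 = 5.1417 AU.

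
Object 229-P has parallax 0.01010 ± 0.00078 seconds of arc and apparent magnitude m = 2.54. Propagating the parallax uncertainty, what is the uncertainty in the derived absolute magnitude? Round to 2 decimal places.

σ_M = 0.17 mag

M = m − 5 log₁₀ d + 5 = m + 5 log₁₀ p + 5, so ∂M/∂p = 5/(p ln 10).
σ_M = (5/ln 10) · (σ_p/p) = 2.1715 × 0.00078/0.01010 = 2.1715 × 0.077228 = 0.1677.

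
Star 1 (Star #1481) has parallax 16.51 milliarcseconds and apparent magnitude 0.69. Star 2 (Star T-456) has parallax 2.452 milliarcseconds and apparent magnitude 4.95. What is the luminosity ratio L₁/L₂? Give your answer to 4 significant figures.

L₁/L₂ = 1.116

d₁ = 1/p₁ = 1/0.01651″ = 60.569 pc; d₂ = 1/p₂ = 1/0.002452″ = 407.83 pc.
M₁ = m₁ − 5 log₁₀ d₁ + 5 = 0.69 − 8.9113 + 5 = -3.2213.
M₂ = 4.95 − 13.0524 + 5 = -3.1024.
L₁/L₂ = 10^(0.4(M₂ − M₁)) = 10^(0.4 × 0.1189) = 10^0.04756 = 1.1157.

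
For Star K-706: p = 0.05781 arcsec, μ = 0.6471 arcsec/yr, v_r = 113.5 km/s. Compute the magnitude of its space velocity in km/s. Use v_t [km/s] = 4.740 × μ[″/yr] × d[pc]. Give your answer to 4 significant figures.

d = 1/p = 1/0.05781″ = 17.298 pc.
v_t = 4.740 μ d = 4.740 × 0.6471 × 17.298 = 53.057 km/s.
v = √(v_r² + v_t²) = √(113.5² + 53.057²) = √15697.3 = 125.29 km/s.

125.3 km/s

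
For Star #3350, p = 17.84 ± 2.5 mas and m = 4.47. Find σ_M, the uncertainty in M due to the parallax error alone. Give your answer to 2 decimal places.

σ_M = 0.30 mag

M = m − 5 log₁₀ d + 5 = m + 5 log₁₀ p + 5, so ∂M/∂p = 5/(p ln 10).
σ_M = (5/ln 10) · (σ_p/p) = 2.1715 × 2.5/17.84 = 2.1715 × 0.14013 = 0.30429.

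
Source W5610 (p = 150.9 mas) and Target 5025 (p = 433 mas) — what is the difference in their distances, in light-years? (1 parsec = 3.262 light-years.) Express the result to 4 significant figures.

14.08 ly

d_A = 1/0.1509″ = 6.6269 pc; d_B = 1/0.4330″ = 2.3095 pc.
|d_B − d_A| = |2.3095 − 6.6269| = 4.3174 pc = 4.3174 × 3.262 ly = 14.083 ly.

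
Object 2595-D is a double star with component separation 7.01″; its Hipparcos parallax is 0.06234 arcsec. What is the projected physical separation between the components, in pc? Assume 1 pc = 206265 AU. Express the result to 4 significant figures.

0.0005452 pc

d = 1/p = 1/0.06234″ = 16.041 pc.
At distance d (pc), an angle of θ arcsec spans θ·d AU: s = 7.01 × 16.041 = 112.45 AU.
= 112.45 / 206265 = 0.00054517 pc.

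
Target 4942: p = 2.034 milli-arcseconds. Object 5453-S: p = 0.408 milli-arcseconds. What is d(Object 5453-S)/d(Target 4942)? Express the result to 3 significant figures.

4.99

Since d = 1/p, d_B/d_A = p_A/p_B.
= 2.034 / 0.408 = 4.9853.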